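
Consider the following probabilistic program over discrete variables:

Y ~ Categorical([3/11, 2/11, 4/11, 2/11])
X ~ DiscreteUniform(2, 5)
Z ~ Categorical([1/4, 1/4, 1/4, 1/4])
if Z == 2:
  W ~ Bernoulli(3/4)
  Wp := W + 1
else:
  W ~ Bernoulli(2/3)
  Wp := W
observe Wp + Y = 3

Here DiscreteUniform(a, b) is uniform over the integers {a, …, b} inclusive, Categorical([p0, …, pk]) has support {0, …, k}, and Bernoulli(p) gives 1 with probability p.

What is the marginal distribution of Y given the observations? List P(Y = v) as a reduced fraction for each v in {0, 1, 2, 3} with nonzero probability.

P(Y=1) = 3/25, P(Y=2) = 18/25, P(Y=3) = 4/25

Enumerate traces; 32 have nonzero weight after conditioning:
  (Y=1, X=2, Z=2, W=1) weight 3/352
  (Y=1, X=3, Z=2, W=1) weight 3/352
  (Y=1, X=4, Z=2, W=1) weight 3/352
  (Y=1, X=5, Z=2, W=1) weight 3/352
  (Y=2, X=2, Z=0, W=1) weight 1/66
  (Y=2, X=2, Z=1, W=1) weight 1/66
  (Y=2, X=2, Z=2, W=0) weight 1/176
  (Y=2, X=2, Z=3, W=1) weight 1/66
  (Y=3, X=2, Z=0, W=0) weight 1/264
  … 23 more
Group by Y:
  weight(Y=1) = 3/88
  weight(Y=2) = 9/44
  weight(Y=3) = 1/22
Total weight = 3/88 + 9/44 + 1/22 = 25/88
P(Y=1 | obs) = 3/88 / 25/88 = 3/25
P(Y=2 | obs) = 9/44 / 25/88 = 18/25
P(Y=3 | obs) = 1/22 / 25/88 = 4/25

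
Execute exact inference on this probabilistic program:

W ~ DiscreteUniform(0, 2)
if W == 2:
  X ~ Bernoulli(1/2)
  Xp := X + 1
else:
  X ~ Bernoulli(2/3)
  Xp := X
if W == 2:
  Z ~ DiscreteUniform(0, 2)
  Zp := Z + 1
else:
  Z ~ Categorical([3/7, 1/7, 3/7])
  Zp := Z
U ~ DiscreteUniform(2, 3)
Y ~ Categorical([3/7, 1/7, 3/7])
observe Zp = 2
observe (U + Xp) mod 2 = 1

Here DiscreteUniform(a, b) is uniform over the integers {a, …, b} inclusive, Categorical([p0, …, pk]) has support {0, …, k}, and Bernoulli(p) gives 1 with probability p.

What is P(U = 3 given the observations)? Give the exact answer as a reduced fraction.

Enumerate traces; 18 have nonzero weight after conditioning:
  (W=0, X=0, Z=2, U=3, Y=0) weight 1/98
  (W=0, X=0, Z=2, U=3, Y=1) weight 1/294
  (W=0, X=0, Z=2, U=3, Y=2) weight 1/98
  (W=0, X=1, Z=2, U=2, Y=0) weight 1/49
  (W=0, X=1, Z=2, U=2, Y=1) weight 1/147
  (W=0, X=1, Z=2, U=2, Y=2) weight 1/49
  (W=1, X=0, Z=2, U=3, Y=0) weight 1/98
  (W=1, X=0, Z=2, U=3, Y=1) weight 1/294
  … 10 more
Group by U:
  weight(U=2) = 31/252
  weight(U=3) = 19/252
Total weight = 31/252 + 19/252 = 25/126
P(U=2 | obs) = 31/252 / 25/126 = 31/50
P(U=3 | obs) = 19/252 / 25/126 = 19/50

P(U = 3 | obs) = 19/50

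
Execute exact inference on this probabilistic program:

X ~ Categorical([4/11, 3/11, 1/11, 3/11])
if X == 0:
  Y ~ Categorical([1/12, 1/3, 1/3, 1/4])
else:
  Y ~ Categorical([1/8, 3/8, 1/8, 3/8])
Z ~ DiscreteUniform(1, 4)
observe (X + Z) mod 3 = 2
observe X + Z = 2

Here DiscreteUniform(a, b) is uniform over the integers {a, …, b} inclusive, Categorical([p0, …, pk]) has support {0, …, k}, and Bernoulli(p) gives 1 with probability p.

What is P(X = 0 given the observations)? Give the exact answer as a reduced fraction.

P(X = 0 | obs) = 4/7

Enumerate traces; 8 have nonzero weight after conditioning:
  (X=0, Y=0, Z=2) weight 1/132
  (X=0, Y=1, Z=2) weight 1/33
  (X=0, Y=2, Z=2) weight 1/33
  (X=0, Y=3, Z=2) weight 1/44
  (X=1, Y=0, Z=1) weight 3/352
  (X=1, Y=1, Z=1) weight 9/352
  (X=1, Y=2, Z=1) weight 3/352
  (X=1, Y=3, Z=1) weight 9/352
Group by X:
  weight(X=0) = 1/11
  weight(X=1) = 3/44
Total weight = 1/11 + 3/44 = 7/44
P(X=0 | obs) = 1/11 / 7/44 = 4/7
P(X=1 | obs) = 3/44 / 7/44 = 3/7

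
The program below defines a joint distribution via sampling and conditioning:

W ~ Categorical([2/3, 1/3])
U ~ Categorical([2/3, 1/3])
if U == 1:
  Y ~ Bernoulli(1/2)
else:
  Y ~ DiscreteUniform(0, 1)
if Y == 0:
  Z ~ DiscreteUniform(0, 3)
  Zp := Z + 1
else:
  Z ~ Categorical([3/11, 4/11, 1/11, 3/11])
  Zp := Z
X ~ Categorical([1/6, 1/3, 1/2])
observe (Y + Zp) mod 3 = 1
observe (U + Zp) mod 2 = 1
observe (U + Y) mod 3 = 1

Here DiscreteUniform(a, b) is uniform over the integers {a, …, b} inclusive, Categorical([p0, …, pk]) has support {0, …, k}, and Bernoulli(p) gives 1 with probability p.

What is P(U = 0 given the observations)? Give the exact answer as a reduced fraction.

Enumerate traces; 12 have nonzero weight after conditioning:
  (W=0, U=0, Y=1, Z=3, X=0) weight 1/99
  (W=0, U=0, Y=1, Z=3, X=1) weight 2/99
  (W=0, U=0, Y=1, Z=3, X=2) weight 1/33
  (W=0, U=1, Y=0, Z=3, X=0) weight 1/216
  (W=0, U=1, Y=0, Z=3, X=1) weight 1/108
  (W=0, U=1, Y=0, Z=3, X=2) weight 1/72
  (W=1, U=0, Y=1, Z=3, X=0) weight 1/198
  (W=1, U=0, Y=1, Z=3, X=1) weight 1/99
  … 4 more
Group by U:
  weight(U=0) = 1/11
  weight(U=1) = 1/24
Total weight = 1/11 + 1/24 = 35/264
P(U=0 | obs) = 1/11 / 35/264 = 24/35
P(U=1 | obs) = 1/24 / 35/264 = 11/35

P(U = 0 | obs) = 24/35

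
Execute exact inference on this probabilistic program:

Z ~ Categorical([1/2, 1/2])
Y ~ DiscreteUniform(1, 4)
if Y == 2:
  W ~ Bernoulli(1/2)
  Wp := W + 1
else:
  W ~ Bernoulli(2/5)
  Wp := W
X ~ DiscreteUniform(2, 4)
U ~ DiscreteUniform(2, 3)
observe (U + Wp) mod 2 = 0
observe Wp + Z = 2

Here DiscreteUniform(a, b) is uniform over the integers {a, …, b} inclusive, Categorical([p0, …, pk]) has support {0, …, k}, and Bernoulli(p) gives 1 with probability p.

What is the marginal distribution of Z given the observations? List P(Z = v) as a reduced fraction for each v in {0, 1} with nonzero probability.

P(Z=0) = 5/22, P(Z=1) = 17/22

Enumerate traces; 15 have nonzero weight after conditioning:
  (Z=0, Y=2, W=1, X=2, U=2) weight 1/96
  (Z=0, Y=2, W=1, X=3, U=2) weight 1/96
  (Z=0, Y=2, W=1, X=4, U=2) weight 1/96
  (Z=1, Y=1, W=1, X=2, U=3) weight 1/120
  (Z=1, Y=1, W=1, X=3, U=3) weight 1/120
  (Z=1, Y=1, W=1, X=4, U=3) weight 1/120
  (Z=1, Y=2, W=0, X=2, U=3) weight 1/96
  (Z=1, Y=2, W=0, X=3, U=3) weight 1/96
  … 7 more
Group by Z:
  weight(Z=0) = 1/32
  weight(Z=1) = 17/160
Total weight = 1/32 + 17/160 = 11/80
P(Z=0 | obs) = 1/32 / 11/80 = 5/22
P(Z=1 | obs) = 17/160 / 11/80 = 17/22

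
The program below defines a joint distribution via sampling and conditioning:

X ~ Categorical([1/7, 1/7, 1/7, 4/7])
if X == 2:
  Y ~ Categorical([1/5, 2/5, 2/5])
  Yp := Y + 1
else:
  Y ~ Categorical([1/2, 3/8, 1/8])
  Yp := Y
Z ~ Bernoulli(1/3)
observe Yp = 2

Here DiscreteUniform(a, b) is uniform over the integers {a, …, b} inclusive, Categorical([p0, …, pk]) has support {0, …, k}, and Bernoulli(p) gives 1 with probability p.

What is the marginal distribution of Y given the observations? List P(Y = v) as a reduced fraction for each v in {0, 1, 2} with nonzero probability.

P(Y=1) = 8/23, P(Y=2) = 15/23

Enumerate traces; 8 have nonzero weight after conditioning:
  (X=0, Y=2, Z=0) weight 1/84
  (X=0, Y=2, Z=1) weight 1/168
  (X=1, Y=2, Z=0) weight 1/84
  (X=1, Y=2, Z=1) weight 1/168
  (X=2, Y=1, Z=0) weight 4/105
  (X=2, Y=1, Z=1) weight 2/105
  (X=3, Y=2, Z=0) weight 1/21
  (X=3, Y=2, Z=1) weight 1/42
Group by Y:
  weight(Y=1) = 2/35
  weight(Y=2) = 3/28
Total weight = 2/35 + 3/28 = 23/140
P(Y=1 | obs) = 2/35 / 23/140 = 8/23
P(Y=2 | obs) = 3/28 / 23/140 = 15/23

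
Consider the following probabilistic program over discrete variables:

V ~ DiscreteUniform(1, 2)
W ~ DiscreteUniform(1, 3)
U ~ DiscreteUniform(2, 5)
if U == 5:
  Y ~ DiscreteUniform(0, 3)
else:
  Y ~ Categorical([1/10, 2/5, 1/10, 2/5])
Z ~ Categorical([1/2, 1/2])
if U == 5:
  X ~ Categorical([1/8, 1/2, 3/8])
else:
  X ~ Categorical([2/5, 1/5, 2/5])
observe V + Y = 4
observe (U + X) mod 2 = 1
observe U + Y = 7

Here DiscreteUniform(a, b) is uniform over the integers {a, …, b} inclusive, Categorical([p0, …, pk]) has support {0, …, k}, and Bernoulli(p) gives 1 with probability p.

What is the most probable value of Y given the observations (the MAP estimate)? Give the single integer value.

Enumerate traces; 18 have nonzero weight after conditioning:
  (V=1, W=1, U=4, Y=3, Z=0, X=1) weight 1/600
  (V=1, W=1, U=4, Y=3, Z=1, X=1) weight 1/600
  (V=1, W=2, U=4, Y=3, Z=0, X=1) weight 1/600
  (V=1, W=2, U=4, Y=3, Z=1, X=1) weight 1/600
  (V=1, W=3, U=4, Y=3, Z=0, X=1) weight 1/600
  (V=1, W=3, U=4, Y=3, Z=1, X=1) weight 1/600
  (V=2, W=1, U=5, Y=2, Z=0, X=0) weight 1/1536
  (V=2, W=1, U=5, Y=2, Z=0, X=2) weight 1/512
  … 10 more
Group by Y:
  weight(Y=2) = 1/64
  weight(Y=3) = 1/100
Total weight = 1/64 + 1/100 = 41/1600
P(Y=2 | obs) = 1/64 / 41/1600 = 25/41
P(Y=3 | obs) = 1/100 / 41/1600 = 16/41
argmax = 2

argmax_v P(Y = v | obs) = 2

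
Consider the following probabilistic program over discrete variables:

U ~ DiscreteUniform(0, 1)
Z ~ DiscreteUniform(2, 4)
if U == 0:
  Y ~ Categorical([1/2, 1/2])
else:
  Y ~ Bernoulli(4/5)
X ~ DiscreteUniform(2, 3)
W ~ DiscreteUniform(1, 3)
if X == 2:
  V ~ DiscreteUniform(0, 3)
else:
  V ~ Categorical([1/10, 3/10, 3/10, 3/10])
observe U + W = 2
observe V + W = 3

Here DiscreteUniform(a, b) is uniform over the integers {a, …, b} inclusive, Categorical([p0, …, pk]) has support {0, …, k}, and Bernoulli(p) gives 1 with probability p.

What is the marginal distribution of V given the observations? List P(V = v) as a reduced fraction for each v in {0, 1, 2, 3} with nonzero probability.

Enumerate traces; 24 have nonzero weight after conditioning:
  (U=0, Z=2, Y=0, X=2, W=2, V=1) weight 1/288
  (U=0, Z=2, Y=0, X=3, W=2, V=1) weight 1/240
  (U=0, Z=2, Y=1, X=2, W=2, V=1) weight 1/288
  (U=0, Z=2, Y=1, X=3, W=2, V=1) weight 1/240
  (U=0, Z=3, Y=0, X=2, W=2, V=1) weight 1/288
  (U=0, Z=3, Y=0, X=3, W=2, V=1) weight 1/240
  (U=0, Z=3, Y=1, X=2, W=2, V=1) weight 1/288
  (U=0, Z=3, Y=1, X=3, W=2, V=1) weight 1/240
  (U=1, Z=2, Y=0, X=2, W=1, V=2) weight 1/720
  … 15 more
Group by V:
  weight(V=1) = 11/240
  weight(V=2) = 11/240
Total weight = 11/240 + 11/240 = 11/120
P(V=1 | obs) = 11/240 / 11/120 = 1/2
P(V=2 | obs) = 11/240 / 11/120 = 1/2

P(V=1) = 1/2, P(V=2) = 1/2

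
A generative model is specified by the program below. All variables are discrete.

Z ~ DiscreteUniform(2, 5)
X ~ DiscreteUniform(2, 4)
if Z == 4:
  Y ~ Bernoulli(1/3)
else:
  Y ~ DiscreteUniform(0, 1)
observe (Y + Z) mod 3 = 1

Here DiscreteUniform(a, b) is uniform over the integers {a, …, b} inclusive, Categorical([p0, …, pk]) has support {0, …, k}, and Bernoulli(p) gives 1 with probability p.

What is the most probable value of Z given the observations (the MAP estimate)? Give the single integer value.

argmax_v P(Z = v | obs) = 4

Enumerate traces; 6 have nonzero weight after conditioning:
  (Z=3, X=2, Y=1) weight 1/24
  (Z=3, X=3, Y=1) weight 1/24
  (Z=3, X=4, Y=1) weight 1/24
  (Z=4, X=2, Y=0) weight 1/18
  (Z=4, X=3, Y=0) weight 1/18
  (Z=4, X=4, Y=0) weight 1/18
Group by Z:
  weight(Z=3) = 1/8
  weight(Z=4) = 1/6
Total weight = 1/8 + 1/6 = 7/24
P(Z=3 | obs) = 1/8 / 7/24 = 3/7
P(Z=4 | obs) = 1/6 / 7/24 = 4/7
argmax = 4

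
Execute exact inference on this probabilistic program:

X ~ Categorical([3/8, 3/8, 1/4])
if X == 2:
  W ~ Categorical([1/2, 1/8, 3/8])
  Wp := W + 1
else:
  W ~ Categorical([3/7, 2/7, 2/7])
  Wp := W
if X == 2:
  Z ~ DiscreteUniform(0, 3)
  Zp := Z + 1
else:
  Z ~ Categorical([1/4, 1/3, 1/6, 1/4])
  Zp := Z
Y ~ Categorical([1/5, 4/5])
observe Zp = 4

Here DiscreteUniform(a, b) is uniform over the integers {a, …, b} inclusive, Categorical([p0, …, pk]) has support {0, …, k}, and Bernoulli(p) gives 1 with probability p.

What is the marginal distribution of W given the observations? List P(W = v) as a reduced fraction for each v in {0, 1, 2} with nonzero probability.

P(W=0) = 1/2, P(W=1) = 1/8, P(W=2) = 3/8

Enumerate traces; 6 have nonzero weight after conditioning:
  (X=2, W=0, Z=3, Y=0) weight 1/160
  (X=2, W=0, Z=3, Y=1) weight 1/40
  (X=2, W=1, Z=3, Y=0) weight 1/640
  (X=2, W=1, Z=3, Y=1) weight 1/160
  (X=2, W=2, Z=3, Y=0) weight 3/640
  (X=2, W=2, Z=3, Y=1) weight 3/160
Group by W:
  weight(W=0) = 1/32
  weight(W=1) = 1/128
  weight(W=2) = 3/128
Total weight = 1/32 + 1/128 + 3/128 = 1/16
P(W=0 | obs) = 1/32 / 1/16 = 1/2
P(W=1 | obs) = 1/128 / 1/16 = 1/8
P(W=2 | obs) = 3/128 / 1/16 = 3/8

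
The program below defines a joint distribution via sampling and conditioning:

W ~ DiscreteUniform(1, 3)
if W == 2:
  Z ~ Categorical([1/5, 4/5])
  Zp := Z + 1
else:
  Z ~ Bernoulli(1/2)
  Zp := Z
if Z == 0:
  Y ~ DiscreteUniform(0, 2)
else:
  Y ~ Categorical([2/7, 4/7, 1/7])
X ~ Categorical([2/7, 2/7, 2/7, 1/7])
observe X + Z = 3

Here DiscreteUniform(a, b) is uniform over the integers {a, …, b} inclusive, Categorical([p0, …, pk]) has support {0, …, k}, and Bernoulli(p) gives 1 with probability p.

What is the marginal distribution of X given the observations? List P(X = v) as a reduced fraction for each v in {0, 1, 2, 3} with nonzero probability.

P(X=2) = 3/4, P(X=3) = 1/4

Enumerate traces; 18 have nonzero weight after conditioning:
  (W=1, Z=0, Y=0, X=3) weight 1/126
  (W=1, Z=0, Y=1, X=3) weight 1/126
  (W=1, Z=0, Y=2, X=3) weight 1/126
  (W=1, Z=1, Y=0, X=2) weight 2/147
  (W=1, Z=1, Y=1, X=2) weight 4/147
  (W=1, Z=1, Y=2, X=2) weight 1/147
  (W=2, Z=0, Y=0, X=3) weight 1/315
  (W=2, Z=0, Y=1, X=3) weight 1/315
  … 10 more
Group by X:
  weight(X=2) = 6/35
  weight(X=3) = 2/35
Total weight = 6/35 + 2/35 = 8/35
P(X=2 | obs) = 6/35 / 8/35 = 3/4
P(X=3 | obs) = 2/35 / 8/35 = 1/4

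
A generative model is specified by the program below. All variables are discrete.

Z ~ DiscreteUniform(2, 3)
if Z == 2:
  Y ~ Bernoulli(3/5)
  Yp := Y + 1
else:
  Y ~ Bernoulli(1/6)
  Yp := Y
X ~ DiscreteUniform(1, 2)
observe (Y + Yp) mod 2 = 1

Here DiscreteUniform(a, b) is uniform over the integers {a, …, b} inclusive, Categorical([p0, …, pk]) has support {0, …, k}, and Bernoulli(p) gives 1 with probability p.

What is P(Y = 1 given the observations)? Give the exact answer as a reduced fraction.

P(Y = 1 | obs) = 3/5

Enumerate traces; 4 have nonzero weight after conditioning:
  (Z=2, Y=0, X=1) weight 1/10
  (Z=2, Y=0, X=2) weight 1/10
  (Z=2, Y=1, X=1) weight 3/20
  (Z=2, Y=1, X=2) weight 3/20
Group by Y:
  weight(Y=0) = 1/5
  weight(Y=1) = 3/10
Total weight = 1/5 + 3/10 = 1/2
P(Y=0 | obs) = 1/5 / 1/2 = 2/5
P(Y=1 | obs) = 3/10 / 1/2 = 3/5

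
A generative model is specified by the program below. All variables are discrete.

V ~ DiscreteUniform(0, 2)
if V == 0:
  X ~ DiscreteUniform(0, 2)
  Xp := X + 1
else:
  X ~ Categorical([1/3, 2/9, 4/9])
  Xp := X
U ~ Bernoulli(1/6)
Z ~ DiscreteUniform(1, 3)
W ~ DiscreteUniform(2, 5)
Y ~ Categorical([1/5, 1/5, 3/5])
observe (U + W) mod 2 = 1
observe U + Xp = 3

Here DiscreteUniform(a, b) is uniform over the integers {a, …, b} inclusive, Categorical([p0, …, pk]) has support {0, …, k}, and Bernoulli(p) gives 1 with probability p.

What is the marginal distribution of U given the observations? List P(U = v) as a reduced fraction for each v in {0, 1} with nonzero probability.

Enumerate traces; 72 have nonzero weight after conditioning:
  (V=0, X=1, U=1, Z=1, W=2, Y=0) weight 1/3240
  (V=0, X=1, U=1, Z=1, W=2, Y=1) weight 1/3240
  (V=0, X=1, U=1, Z=1, W=2, Y=2) weight 1/1080
  (V=0, X=1, U=1, Z=1, W=4, Y=0) weight 1/3240
  (V=0, X=1, U=1, Z=1, W=4, Y=1) weight 1/3240
  (V=0, X=1, U=1, Z=1, W=4, Y=2) weight 1/1080
  (V=0, X=1, U=1, Z=2, W=2, Y=0) weight 1/3240
  (V=0, X=1, U=1, Z=2, W=2, Y=1) weight 1/3240
  (V=0, X=2, U=0, Z=1, W=3, Y=0) weight 1/648
  … 63 more
Group by U:
  weight(U=0) = 5/108
  weight(U=1) = 11/324
Total weight = 5/108 + 11/324 = 13/162
P(U=0 | obs) = 5/108 / 13/162 = 15/26
P(U=1 | obs) = 11/324 / 13/162 = 11/26

P(U=0) = 15/26, P(U=1) = 11/26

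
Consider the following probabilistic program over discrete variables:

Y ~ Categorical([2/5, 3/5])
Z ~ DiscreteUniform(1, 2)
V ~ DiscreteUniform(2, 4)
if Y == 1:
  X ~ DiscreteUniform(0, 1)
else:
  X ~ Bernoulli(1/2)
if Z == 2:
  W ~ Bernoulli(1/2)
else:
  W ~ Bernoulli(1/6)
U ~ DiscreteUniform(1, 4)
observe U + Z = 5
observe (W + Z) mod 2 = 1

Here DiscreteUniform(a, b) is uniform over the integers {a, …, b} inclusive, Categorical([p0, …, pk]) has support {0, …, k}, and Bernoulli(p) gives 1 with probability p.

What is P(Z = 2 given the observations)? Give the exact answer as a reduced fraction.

Enumerate traces; 24 have nonzero weight after conditioning:
  (Y=0, Z=1, V=2, X=0, W=0, U=4) weight 1/144
  (Y=0, Z=1, V=2, X=1, W=0, U=4) weight 1/144
  (Y=0, Z=1, V=3, X=0, W=0, U=4) weight 1/144
  (Y=0, Z=1, V=3, X=1, W=0, U=4) weight 1/144
  (Y=0, Z=1, V=4, X=0, W=0, U=4) weight 1/144
  (Y=0, Z=1, V=4, X=1, W=0, U=4) weight 1/144
  (Y=0, Z=2, V=2, X=0, W=1, U=3) weight 1/240
  (Y=0, Z=2, V=2, X=1, W=1, U=3) weight 1/240
  … 16 more
Group by Z:
  weight(Z=1) = 5/48
  weight(Z=2) = 1/16
Total weight = 5/48 + 1/16 = 1/6
P(Z=1 | obs) = 5/48 / 1/6 = 5/8
P(Z=2 | obs) = 1/16 / 1/6 = 3/8

P(Z = 2 | obs) = 3/8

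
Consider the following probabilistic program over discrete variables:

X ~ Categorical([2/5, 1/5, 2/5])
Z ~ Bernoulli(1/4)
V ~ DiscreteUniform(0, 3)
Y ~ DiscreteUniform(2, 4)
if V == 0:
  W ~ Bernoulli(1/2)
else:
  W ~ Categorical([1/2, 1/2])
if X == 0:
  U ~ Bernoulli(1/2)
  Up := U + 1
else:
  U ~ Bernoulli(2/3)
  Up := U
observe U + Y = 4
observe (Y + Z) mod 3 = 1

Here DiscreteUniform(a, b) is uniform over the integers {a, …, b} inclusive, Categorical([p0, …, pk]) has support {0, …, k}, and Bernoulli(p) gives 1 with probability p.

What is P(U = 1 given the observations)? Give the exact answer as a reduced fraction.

Enumerate traces; 48 have nonzero weight after conditioning:
  (X=0, Z=0, V=0, Y=4, W=0, U=0) weight 1/160
  (X=0, Z=0, V=0, Y=4, W=1, U=0) weight 1/160
  (X=0, Z=0, V=1, Y=4, W=0, U=0) weight 1/160
  (X=0, Z=0, V=1, Y=4, W=1, U=0) weight 1/160
  (X=0, Z=0, V=2, Y=4, W=0, U=0) weight 1/160
  (X=0, Z=0, V=2, Y=4, W=1, U=0) weight 1/160
  (X=0, Z=0, V=3, Y=4, W=0, U=0) weight 1/160
  (X=0, Z=0, V=3, Y=4, W=1, U=0) weight 1/160
  (X=0, Z=1, V=0, Y=3, W=0, U=1) weight 1/480
  … 39 more
Group by U:
  weight(U=0) = 1/10
  weight(U=1) = 1/20
Total weight = 1/10 + 1/20 = 3/20
P(U=0 | obs) = 1/10 / 3/20 = 2/3
P(U=1 | obs) = 1/20 / 3/20 = 1/3

P(U = 1 | obs) = 1/3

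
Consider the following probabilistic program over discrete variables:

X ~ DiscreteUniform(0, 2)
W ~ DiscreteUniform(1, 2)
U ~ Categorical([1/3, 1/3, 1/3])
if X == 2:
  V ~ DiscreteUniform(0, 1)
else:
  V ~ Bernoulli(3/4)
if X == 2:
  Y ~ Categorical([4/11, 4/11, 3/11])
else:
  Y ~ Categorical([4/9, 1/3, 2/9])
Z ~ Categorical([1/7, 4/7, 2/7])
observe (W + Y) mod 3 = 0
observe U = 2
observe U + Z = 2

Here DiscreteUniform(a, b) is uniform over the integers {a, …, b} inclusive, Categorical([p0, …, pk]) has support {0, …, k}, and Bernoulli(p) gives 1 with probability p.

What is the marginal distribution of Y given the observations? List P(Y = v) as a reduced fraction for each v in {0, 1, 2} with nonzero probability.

Enumerate traces; 12 have nonzero weight after conditioning:
  (X=0, W=1, U=2, V=0, Y=2, Z=0) weight 1/2268
  (X=0, W=1, U=2, V=1, Y=2, Z=0) weight 1/756
  (X=0, W=2, U=2, V=0, Y=1, Z=0) weight 1/1512
  (X=0, W=2, U=2, V=1, Y=1, Z=0) weight 1/504
  (X=1, W=1, U=2, V=0, Y=2, Z=0) weight 1/2268
  (X=1, W=1, U=2, V=1, Y=2, Z=0) weight 1/756
  (X=1, W=2, U=2, V=0, Y=1, Z=0) weight 1/1512
  (X=1, W=2, U=2, V=1, Y=1, Z=0) weight 1/504
  … 4 more
Group by Y:
  weight(Y=1) = 17/2079
  weight(Y=2) = 71/12474
Total weight = 17/2079 + 71/12474 = 173/12474
P(Y=1 | obs) = 17/2079 / 173/12474 = 102/173
P(Y=2 | obs) = 71/12474 / 173/12474 = 71/173

P(Y=1) = 102/173, P(Y=2) = 71/173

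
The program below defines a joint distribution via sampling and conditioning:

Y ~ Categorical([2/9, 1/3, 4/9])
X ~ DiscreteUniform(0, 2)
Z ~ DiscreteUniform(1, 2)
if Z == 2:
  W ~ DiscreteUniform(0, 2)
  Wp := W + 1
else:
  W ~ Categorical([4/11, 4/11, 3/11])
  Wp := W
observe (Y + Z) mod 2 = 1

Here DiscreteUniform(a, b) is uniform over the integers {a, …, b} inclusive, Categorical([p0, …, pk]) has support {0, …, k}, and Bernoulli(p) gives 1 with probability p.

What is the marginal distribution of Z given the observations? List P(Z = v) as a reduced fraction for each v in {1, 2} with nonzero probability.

Enumerate traces; 27 have nonzero weight after conditioning:
  (Y=0, X=0, Z=1, W=0) weight 4/297
  (Y=0, X=0, Z=1, W=1) weight 4/297
  (Y=0, X=0, Z=1, W=2) weight 1/99
  (Y=0, X=1, Z=1, W=0) weight 4/297
  (Y=0, X=1, Z=1, W=1) weight 4/297
  (Y=0, X=1, Z=1, W=2) weight 1/99
  (Y=0, X=2, Z=1, W=0) weight 4/297
  (Y=0, X=2, Z=1, W=1) weight 4/297
  (Y=1, X=0, Z=2, W=0) weight 1/54
  … 18 more
Group by Z:
  weight(Z=1) = 1/3
  weight(Z=2) = 1/6
Total weight = 1/3 + 1/6 = 1/2
P(Z=1 | obs) = 1/3 / 1/2 = 2/3
P(Z=2 | obs) = 1/6 / 1/2 = 1/3

P(Z=1) = 2/3, P(Z=2) = 1/3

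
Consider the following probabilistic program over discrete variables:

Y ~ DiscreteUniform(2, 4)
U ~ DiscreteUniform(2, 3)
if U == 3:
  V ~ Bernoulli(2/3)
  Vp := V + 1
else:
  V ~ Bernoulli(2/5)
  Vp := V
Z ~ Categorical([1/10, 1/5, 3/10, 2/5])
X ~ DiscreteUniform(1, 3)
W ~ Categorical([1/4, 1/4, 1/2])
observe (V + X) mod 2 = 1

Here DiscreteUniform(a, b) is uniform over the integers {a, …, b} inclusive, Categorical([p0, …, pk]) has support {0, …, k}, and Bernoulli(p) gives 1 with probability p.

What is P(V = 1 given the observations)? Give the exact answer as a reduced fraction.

P(V = 1 | obs) = 4/11

Enumerate traces; 216 have nonzero weight after conditioning:
  (Y=2, U=2, V=0, Z=0, X=1, W=0) weight 1/1200
  (Y=2, U=2, V=0, Z=0, X=1, W=1) weight 1/1200
  (Y=2, U=2, V=0, Z=0, X=1, W=2) weight 1/600
  (Y=2, U=2, V=0, Z=0, X=3, W=0) weight 1/1200
  (Y=2, U=2, V=0, Z=0, X=3, W=1) weight 1/1200
  (Y=2, U=2, V=0, Z=0, X=3, W=2) weight 1/600
  (Y=2, U=2, V=0, Z=1, X=1, W=0) weight 1/600
  (Y=2, U=2, V=0, Z=1, X=1, W=1) weight 1/600
  (Y=2, U=2, V=1, Z=0, X=2, W=0) weight 1/1800
  … 207 more
Group by V:
  weight(V=0) = 14/45
  weight(V=1) = 8/45
Total weight = 14/45 + 8/45 = 22/45
P(V=0 | obs) = 14/45 / 22/45 = 7/11
P(V=1 | obs) = 8/45 / 22/45 = 4/11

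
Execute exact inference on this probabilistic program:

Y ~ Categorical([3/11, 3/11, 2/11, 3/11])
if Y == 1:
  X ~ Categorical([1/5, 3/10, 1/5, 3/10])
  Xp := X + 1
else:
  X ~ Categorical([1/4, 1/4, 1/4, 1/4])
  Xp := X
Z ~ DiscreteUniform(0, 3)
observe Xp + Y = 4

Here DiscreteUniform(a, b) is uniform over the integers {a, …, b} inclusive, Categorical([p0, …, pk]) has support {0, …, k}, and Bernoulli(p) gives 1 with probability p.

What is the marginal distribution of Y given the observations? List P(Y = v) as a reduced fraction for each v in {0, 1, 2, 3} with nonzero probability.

P(Y=1) = 12/37, P(Y=2) = 10/37, P(Y=3) = 15/37

Enumerate traces; 12 have nonzero weight after conditioning:
  (Y=1, X=2, Z=0) weight 3/220
  (Y=1, X=2, Z=1) weight 3/220
  (Y=1, X=2, Z=2) weight 3/220
  (Y=1, X=2, Z=3) weight 3/220
  (Y=2, X=2, Z=0) weight 1/88
  (Y=2, X=2, Z=1) weight 1/88
  (Y=2, X=2, Z=2) weight 1/88
  (Y=2, X=2, Z=3) weight 1/88
  (Y=3, X=1, Z=0) weight 3/176
  … 3 more
Group by Y:
  weight(Y=1) = 3/55
  weight(Y=2) = 1/22
  weight(Y=3) = 3/44
Total weight = 3/55 + 1/22 + 3/44 = 37/220
P(Y=1 | obs) = 3/55 / 37/220 = 12/37
P(Y=2 | obs) = 1/22 / 37/220 = 10/37
P(Y=3 | obs) = 3/44 / 37/220 = 15/37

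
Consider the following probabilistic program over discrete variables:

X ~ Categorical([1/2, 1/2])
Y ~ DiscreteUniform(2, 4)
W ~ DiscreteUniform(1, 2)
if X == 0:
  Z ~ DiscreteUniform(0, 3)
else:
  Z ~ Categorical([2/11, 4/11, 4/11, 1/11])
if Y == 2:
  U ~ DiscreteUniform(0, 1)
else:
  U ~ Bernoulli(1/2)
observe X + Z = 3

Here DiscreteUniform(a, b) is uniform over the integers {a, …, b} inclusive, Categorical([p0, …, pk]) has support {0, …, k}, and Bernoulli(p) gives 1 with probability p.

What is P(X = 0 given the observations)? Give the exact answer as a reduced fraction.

P(X = 0 | obs) = 11/27

Enumerate traces; 24 have nonzero weight after conditioning:
  (X=0, Y=2, W=1, Z=3, U=0) weight 1/96
  (X=0, Y=2, W=1, Z=3, U=1) weight 1/96
  (X=0, Y=2, W=2, Z=3, U=0) weight 1/96
  (X=0, Y=2, W=2, Z=3, U=1) weight 1/96
  (X=0, Y=3, W=1, Z=3, U=0) weight 1/96
  (X=0, Y=3, W=1, Z=3, U=1) weight 1/96
  (X=0, Y=3, W=2, Z=3, U=0) weight 1/96
  (X=0, Y=3, W=2, Z=3, U=1) weight 1/96
  (X=1, Y=2, W=1, Z=2, U=0) weight 1/66
  … 15 more
Group by X:
  weight(X=0) = 1/8
  weight(X=1) = 2/11
Total weight = 1/8 + 2/11 = 27/88
P(X=0 | obs) = 1/8 / 27/88 = 11/27
P(X=1 | obs) = 2/11 / 27/88 = 16/27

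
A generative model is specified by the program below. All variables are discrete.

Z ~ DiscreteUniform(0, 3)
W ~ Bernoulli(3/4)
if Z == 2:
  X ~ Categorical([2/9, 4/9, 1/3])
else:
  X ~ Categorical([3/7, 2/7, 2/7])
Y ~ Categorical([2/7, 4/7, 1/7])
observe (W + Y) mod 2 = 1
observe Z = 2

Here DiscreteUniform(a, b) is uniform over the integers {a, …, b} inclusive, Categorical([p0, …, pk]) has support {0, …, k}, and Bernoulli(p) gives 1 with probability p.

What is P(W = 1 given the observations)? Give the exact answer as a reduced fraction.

P(W = 1 | obs) = 9/13

Enumerate traces; 9 have nonzero weight after conditioning:
  (Z=2, W=0, X=0, Y=1) weight 1/126
  (Z=2, W=0, X=1, Y=1) weight 1/63
  (Z=2, W=0, X=2, Y=1) weight 1/84
  (Z=2, W=1, X=0, Y=0) weight 1/84
  (Z=2, W=1, X=0, Y=2) weight 1/168
  (Z=2, W=1, X=1, Y=0) weight 1/42
  (Z=2, W=1, X=1, Y=2) weight 1/84
  (Z=2, W=1, X=2, Y=0) weight 1/56
  … 1 more
Group by W:
  weight(W=0) = 1/28
  weight(W=1) = 9/112
Total weight = 1/28 + 9/112 = 13/112
P(W=0 | obs) = 1/28 / 13/112 = 4/13
P(W=1 | obs) = 9/112 / 13/112 = 9/13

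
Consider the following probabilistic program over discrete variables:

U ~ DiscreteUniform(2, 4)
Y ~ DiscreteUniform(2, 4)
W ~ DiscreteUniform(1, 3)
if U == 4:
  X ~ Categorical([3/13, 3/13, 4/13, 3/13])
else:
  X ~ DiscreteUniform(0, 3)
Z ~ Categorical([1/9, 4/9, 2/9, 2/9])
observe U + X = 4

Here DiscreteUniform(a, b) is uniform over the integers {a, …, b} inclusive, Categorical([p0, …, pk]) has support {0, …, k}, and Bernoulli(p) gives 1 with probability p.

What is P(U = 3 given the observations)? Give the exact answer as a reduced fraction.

P(U = 3 | obs) = 13/38

Enumerate traces; 108 have nonzero weight after conditioning:
  (U=2, Y=2, W=1, X=2, Z=0) weight 1/972
  (U=2, Y=2, W=1, X=2, Z=1) weight 1/243
  (U=2, Y=2, W=1, X=2, Z=2) weight 1/486
  (U=2, Y=2, W=1, X=2, Z=3) weight 1/486
  (U=2, Y=2, W=2, X=2, Z=0) weight 1/972
  (U=2, Y=2, W=2, X=2, Z=1) weight 1/243
  (U=2, Y=2, W=2, X=2, Z=2) weight 1/486
  (U=2, Y=2, W=2, X=2, Z=3) weight 1/486
  (U=3, Y=2, W=1, X=1, Z=0) weight 1/972
  (U=4, Y=2, W=1, X=0, Z=0) weight 1/1053
  … 98 more
Group by U:
  weight(U=2) = 1/12
  weight(U=3) = 1/12
  weight(U=4) = 1/13
Total weight = 1/12 + 1/12 + 1/13 = 19/78
P(U=2 | obs) = 1/12 / 19/78 = 13/38
P(U=3 | obs) = 1/12 / 19/78 = 13/38
P(U=4 | obs) = 1/13 / 19/78 = 6/19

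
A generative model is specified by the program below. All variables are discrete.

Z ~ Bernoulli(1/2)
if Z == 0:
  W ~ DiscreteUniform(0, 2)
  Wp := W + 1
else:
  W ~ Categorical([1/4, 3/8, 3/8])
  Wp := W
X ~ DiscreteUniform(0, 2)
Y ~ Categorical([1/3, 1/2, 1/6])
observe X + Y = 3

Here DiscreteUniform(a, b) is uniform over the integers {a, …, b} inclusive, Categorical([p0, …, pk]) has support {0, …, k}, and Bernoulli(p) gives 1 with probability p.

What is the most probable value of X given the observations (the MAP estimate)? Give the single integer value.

Enumerate traces; 12 have nonzero weight after conditioning:
  (Z=0, W=0, X=1, Y=2) weight 1/108
  (Z=0, W=0, X=2, Y=1) weight 1/36
  (Z=0, W=1, X=1, Y=2) weight 1/108
  (Z=0, W=1, X=2, Y=1) weight 1/36
  (Z=0, W=2, X=1, Y=2) weight 1/108
  (Z=0, W=2, X=2, Y=1) weight 1/36
  (Z=1, W=0, X=1, Y=2) weight 1/144
  (Z=1, W=0, X=2, Y=1) weight 1/48
  … 4 more
Group by X:
  weight(X=1) = 1/18
  weight(X=2) = 1/6
Total weight = 1/18 + 1/6 = 2/9
P(X=1 | obs) = 1/18 / 2/9 = 1/4
P(X=2 | obs) = 1/6 / 2/9 = 3/4
argmax = 2

argmax_v P(X = v | obs) = 2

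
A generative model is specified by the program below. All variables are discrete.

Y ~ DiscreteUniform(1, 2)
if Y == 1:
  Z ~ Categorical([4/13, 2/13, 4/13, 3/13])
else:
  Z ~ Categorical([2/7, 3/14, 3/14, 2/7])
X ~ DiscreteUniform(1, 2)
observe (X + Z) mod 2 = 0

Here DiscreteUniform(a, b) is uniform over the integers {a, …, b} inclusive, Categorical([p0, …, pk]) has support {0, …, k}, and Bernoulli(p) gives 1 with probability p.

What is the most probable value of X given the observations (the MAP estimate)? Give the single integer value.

Enumerate traces; 8 have nonzero weight after conditioning:
  (Y=1, Z=0, X=2) weight 1/13
  (Y=1, Z=1, X=1) weight 1/26
  (Y=1, Z=2, X=2) weight 1/13
  (Y=1, Z=3, X=1) weight 3/52
  (Y=2, Z=0, X=2) weight 1/14
  (Y=2, Z=1, X=1) weight 3/56
  (Y=2, Z=2, X=2) weight 3/56
  (Y=2, Z=3, X=1) weight 1/14
Group by X:
  weight(X=1) = 23/104
  weight(X=2) = 29/104
Total weight = 23/104 + 29/104 = 1/2
P(X=1 | obs) = 23/104 / 1/2 = 23/52
P(X=2 | obs) = 29/104 / 1/2 = 29/52
argmax = 2

argmax_v P(X = v | obs) = 2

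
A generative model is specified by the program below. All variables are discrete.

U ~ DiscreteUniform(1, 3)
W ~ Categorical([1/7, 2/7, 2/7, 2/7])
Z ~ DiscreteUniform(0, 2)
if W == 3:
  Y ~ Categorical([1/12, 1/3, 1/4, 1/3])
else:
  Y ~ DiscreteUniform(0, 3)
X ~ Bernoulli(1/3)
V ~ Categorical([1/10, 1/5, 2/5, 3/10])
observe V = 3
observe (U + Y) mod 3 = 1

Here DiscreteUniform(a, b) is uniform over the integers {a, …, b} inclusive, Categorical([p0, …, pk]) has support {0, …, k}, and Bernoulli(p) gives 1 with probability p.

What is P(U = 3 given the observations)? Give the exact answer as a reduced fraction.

P(U = 3 | obs) = 23/84

Enumerate traces; 96 have nonzero weight after conditioning:
  (U=1, W=0, Z=0, Y=0, X=0, V=3) weight 1/1260
  (U=1, W=0, Z=0, Y=0, X=1, V=3) weight 1/2520
  (U=1, W=0, Z=0, Y=3, X=0, V=3) weight 1/1260
  (U=1, W=0, Z=0, Y=3, X=1, V=3) weight 1/2520
  (U=1, W=0, Z=1, Y=0, X=0, V=3) weight 1/1260
  (U=1, W=0, Z=1, Y=0, X=1, V=3) weight 1/2520
  (U=1, W=0, Z=1, Y=3, X=0, V=3) weight 1/1260
  (U=1, W=0, Z=1, Y=3, X=1, V=3) weight 1/2520
  (U=2, W=0, Z=0, Y=2, X=0, V=3) weight 1/1260
  (U=3, W=0, Z=0, Y=1, X=0, V=3) weight 1/1260
  … 86 more
Group by U:
  weight(U=1) = 1/21
  weight(U=2) = 1/40
  weight(U=3) = 23/840
Total weight = 1/21 + 1/40 + 23/840 = 1/10
P(U=1 | obs) = 1/21 / 1/10 = 10/21
P(U=2 | obs) = 1/40 / 1/10 = 1/4
P(U=3 | obs) = 23/840 / 1/10 = 23/84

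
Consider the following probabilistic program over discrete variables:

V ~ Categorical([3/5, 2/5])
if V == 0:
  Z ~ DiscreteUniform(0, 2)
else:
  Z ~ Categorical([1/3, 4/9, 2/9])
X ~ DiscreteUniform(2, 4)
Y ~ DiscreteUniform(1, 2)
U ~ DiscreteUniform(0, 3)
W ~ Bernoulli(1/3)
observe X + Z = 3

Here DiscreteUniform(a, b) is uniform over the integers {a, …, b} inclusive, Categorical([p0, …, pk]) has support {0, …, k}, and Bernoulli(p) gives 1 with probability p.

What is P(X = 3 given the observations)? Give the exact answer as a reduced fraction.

Enumerate traces; 64 have nonzero weight after conditioning:
  (V=0, Z=0, X=3, Y=1, U=0, W=0) weight 1/180
  (V=0, Z=0, X=3, Y=1, U=0, W=1) weight 1/360
  (V=0, Z=0, X=3, Y=1, U=1, W=0) weight 1/180
  (V=0, Z=0, X=3, Y=1, U=1, W=1) weight 1/360
  (V=0, Z=0, X=3, Y=1, U=2, W=0) weight 1/180
  (V=0, Z=0, X=3, Y=1, U=2, W=1) weight 1/360
  (V=0, Z=0, X=3, Y=1, U=3, W=0) weight 1/180
  (V=0, Z=0, X=3, Y=1, U=3, W=1) weight 1/360
  (V=0, Z=1, X=2, Y=1, U=0, W=0) weight 1/180
  … 55 more
Group by X:
  weight(X=2) = 17/135
  weight(X=3) = 1/9
Total weight = 17/135 + 1/9 = 32/135
P(X=2 | obs) = 17/135 / 32/135 = 17/32
P(X=3 | obs) = 1/9 / 32/135 = 15/32

P(X = 3 | obs) = 15/32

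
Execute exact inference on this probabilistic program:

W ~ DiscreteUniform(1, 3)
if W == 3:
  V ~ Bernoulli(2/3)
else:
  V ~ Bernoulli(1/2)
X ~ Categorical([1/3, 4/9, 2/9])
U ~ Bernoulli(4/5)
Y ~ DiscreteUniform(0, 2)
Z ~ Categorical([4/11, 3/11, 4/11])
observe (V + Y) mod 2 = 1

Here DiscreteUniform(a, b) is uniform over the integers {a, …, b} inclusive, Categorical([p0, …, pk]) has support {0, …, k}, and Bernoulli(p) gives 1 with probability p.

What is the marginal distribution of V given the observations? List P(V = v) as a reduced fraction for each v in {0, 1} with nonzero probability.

P(V=0) = 2/7, P(V=1) = 5/7

Enumerate traces; 162 have nonzero weight after conditioning:
  (W=1, V=0, X=0, U=0, Y=1, Z=0) weight 2/1485
  (W=1, V=0, X=0, U=0, Y=1, Z=1) weight 1/990
  (W=1, V=0, X=0, U=0, Y=1, Z=2) weight 2/1485
  (W=1, V=0, X=0, U=1, Y=1, Z=0) weight 8/1485
  (W=1, V=0, X=0, U=1, Y=1, Z=1) weight 2/495
  (W=1, V=0, X=0, U=1, Y=1, Z=2) weight 8/1485
  (W=1, V=0, X=1, U=0, Y=1, Z=0) weight 8/4455
  (W=1, V=0, X=1, U=0, Y=1, Z=1) weight 2/1485
  (W=1, V=1, X=0, U=0, Y=0, Z=0) weight 2/1485
  … 153 more
Group by V:
  weight(V=0) = 4/27
  weight(V=1) = 10/27
Total weight = 4/27 + 10/27 = 14/27
P(V=0 | obs) = 4/27 / 14/27 = 2/7
P(V=1 | obs) = 10/27 / 14/27 = 5/7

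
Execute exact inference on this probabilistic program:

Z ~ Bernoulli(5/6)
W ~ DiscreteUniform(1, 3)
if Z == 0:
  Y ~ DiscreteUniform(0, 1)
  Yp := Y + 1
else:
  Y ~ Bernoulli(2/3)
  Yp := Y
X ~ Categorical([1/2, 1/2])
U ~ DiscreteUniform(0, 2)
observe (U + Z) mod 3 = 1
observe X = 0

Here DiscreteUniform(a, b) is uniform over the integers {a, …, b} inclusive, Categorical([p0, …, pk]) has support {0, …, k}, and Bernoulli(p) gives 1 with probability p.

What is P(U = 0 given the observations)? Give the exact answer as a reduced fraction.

P(U = 0 | obs) = 5/6

Enumerate traces; 12 have nonzero weight after conditioning:
  (Z=0, W=1, Y=0, X=0, U=1) weight 1/216
  (Z=0, W=1, Y=1, X=0, U=1) weight 1/216
  (Z=0, W=2, Y=0, X=0, U=1) weight 1/216
  (Z=0, W=2, Y=1, X=0, U=1) weight 1/216
  (Z=0, W=3, Y=0, X=0, U=1) weight 1/216
  (Z=0, W=3, Y=1, X=0, U=1) weight 1/216
  (Z=1, W=1, Y=0, X=0, U=0) weight 5/324
  (Z=1, W=1, Y=1, X=0, U=0) weight 5/162
  … 4 more
Group by U:
  weight(U=0) = 5/36
  weight(U=1) = 1/36
Total weight = 5/36 + 1/36 = 1/6
P(U=0 | obs) = 5/36 / 1/6 = 5/6
P(U=1 | obs) = 1/36 / 1/6 = 1/6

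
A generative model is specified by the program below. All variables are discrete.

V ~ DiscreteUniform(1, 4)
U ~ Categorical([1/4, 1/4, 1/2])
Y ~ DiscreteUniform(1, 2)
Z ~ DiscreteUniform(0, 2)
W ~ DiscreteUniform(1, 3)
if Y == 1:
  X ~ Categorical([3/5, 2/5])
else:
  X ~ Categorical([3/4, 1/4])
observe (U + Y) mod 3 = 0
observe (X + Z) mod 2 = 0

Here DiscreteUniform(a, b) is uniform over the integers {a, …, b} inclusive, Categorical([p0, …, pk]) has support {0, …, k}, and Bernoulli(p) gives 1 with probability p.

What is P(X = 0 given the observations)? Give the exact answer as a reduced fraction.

P(X = 0 | obs) = 26/33

Enumerate traces; 72 have nonzero weight after conditioning:
  (V=1, U=1, Y=2, Z=0, W=1, X=0) weight 1/384
  (V=1, U=1, Y=2, Z=0, W=2, X=0) weight 1/384
  (V=1, U=1, Y=2, Z=0, W=3, X=0) weight 1/384
  (V=1, U=1, Y=2, Z=1, W=1, X=1) weight 1/1152
  (V=1, U=1, Y=2, Z=1, W=2, X=1) weight 1/1152
  (V=1, U=1, Y=2, Z=1, W=3, X=1) weight 1/1152
  (V=1, U=1, Y=2, Z=2, W=1, X=0) weight 1/384
  (V=1, U=1, Y=2, Z=2, W=2, X=0) weight 1/384
  … 64 more
Group by X:
  weight(X=0) = 13/80
  weight(X=1) = 7/160
Total weight = 13/80 + 7/160 = 33/160
P(X=0 | obs) = 13/80 / 33/160 = 26/33
P(X=1 | obs) = 7/160 / 33/160 = 7/33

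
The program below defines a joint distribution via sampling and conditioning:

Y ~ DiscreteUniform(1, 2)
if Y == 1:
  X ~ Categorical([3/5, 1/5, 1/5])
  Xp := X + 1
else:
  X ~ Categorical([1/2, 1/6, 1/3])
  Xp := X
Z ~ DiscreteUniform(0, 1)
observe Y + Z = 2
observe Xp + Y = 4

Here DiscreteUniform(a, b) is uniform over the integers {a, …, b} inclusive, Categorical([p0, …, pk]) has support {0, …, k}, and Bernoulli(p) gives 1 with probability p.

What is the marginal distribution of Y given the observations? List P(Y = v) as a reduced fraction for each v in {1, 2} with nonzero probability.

Enumerate traces; 2 have nonzero weight after conditioning:
  (Y=1, X=2, Z=1) weight 1/20
  (Y=2, X=2, Z=0) weight 1/12
Group by Y:
  weight(Y=1) = 1/20
  weight(Y=2) = 1/12
Total weight = 1/20 + 1/12 = 2/15
P(Y=1 | obs) = 1/20 / 2/15 = 3/8
P(Y=2 | obs) = 1/12 / 2/15 = 5/8

P(Y=1) = 3/8, P(Y=2) = 5/8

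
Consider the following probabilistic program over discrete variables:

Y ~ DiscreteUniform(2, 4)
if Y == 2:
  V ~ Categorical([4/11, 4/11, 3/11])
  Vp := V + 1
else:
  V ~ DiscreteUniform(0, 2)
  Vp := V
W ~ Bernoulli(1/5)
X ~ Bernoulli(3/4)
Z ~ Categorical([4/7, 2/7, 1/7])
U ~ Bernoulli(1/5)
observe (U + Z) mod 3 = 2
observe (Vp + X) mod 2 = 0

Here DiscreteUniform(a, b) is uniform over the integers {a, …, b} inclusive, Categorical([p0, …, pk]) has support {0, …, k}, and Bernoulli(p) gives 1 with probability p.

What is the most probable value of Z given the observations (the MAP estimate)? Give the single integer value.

argmax_v P(Z = v | obs) = 2

Enumerate traces; 36 have nonzero weight after conditioning:
  (Y=2, V=0, W=0, X=1, Z=1, U=1) weight 8/1925
  (Y=2, V=0, W=0, X=1, Z=2, U=0) weight 16/1925
  (Y=2, V=0, W=1, X=1, Z=1, U=1) weight 2/1925
  (Y=2, V=0, W=1, X=1, Z=2, U=0) weight 4/1925
  (Y=2, V=1, W=0, X=0, Z=1, U=1) weight 8/5775
  (Y=2, V=1, W=0, X=0, Z=2, U=0) weight 16/5775
  (Y=2, V=1, W=1, X=0, Z=1, U=1) weight 2/5775
  (Y=2, V=1, W=1, X=0, Z=2, U=0) weight 4/5775
  … 28 more
Group by Z:
  weight(Z=1) = 37/1386
  weight(Z=2) = 37/693
Total weight = 37/1386 + 37/693 = 37/462
P(Z=1 | obs) = 37/1386 / 37/462 = 1/3
P(Z=2 | obs) = 37/693 / 37/462 = 2/3
argmax = 2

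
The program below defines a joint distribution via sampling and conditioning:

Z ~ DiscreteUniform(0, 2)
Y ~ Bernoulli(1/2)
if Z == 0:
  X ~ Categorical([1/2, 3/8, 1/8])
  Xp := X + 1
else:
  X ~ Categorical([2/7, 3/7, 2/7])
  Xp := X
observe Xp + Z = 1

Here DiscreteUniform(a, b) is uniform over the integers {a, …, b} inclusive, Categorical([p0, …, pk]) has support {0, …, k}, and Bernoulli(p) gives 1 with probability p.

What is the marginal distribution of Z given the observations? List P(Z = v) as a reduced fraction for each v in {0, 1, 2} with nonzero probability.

Enumerate traces; 4 have nonzero weight after conditioning:
  (Z=0, Y=0, X=0) weight 1/12
  (Z=0, Y=1, X=0) weight 1/12
  (Z=1, Y=0, X=0) weight 1/21
  (Z=1, Y=1, X=0) weight 1/21
Group by Z:
  weight(Z=0) = 1/6
  weight(Z=1) = 2/21
Total weight = 1/6 + 2/21 = 11/42
P(Z=0 | obs) = 1/6 / 11/42 = 7/11
P(Z=1 | obs) = 2/21 / 11/42 = 4/11

P(Z=0) = 7/11, P(Z=1) = 4/11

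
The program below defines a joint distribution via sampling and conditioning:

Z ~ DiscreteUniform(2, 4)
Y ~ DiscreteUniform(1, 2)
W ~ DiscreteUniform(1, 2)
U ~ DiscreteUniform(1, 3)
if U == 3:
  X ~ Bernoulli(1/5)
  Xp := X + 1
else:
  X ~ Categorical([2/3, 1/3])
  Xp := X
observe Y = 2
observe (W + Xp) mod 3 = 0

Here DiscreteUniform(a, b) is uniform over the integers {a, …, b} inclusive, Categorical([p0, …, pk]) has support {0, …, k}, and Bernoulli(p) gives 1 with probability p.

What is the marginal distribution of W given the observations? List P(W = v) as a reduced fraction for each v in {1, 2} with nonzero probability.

Enumerate traces; 12 have nonzero weight after conditioning:
  (Z=2, Y=2, W=1, U=3, X=1) weight 1/180
  (Z=2, Y=2, W=2, U=1, X=1) weight 1/108
  (Z=2, Y=2, W=2, U=2, X=1) weight 1/108
  (Z=2, Y=2, W=2, U=3, X=0) weight 1/45
  (Z=3, Y=2, W=1, U=3, X=1) weight 1/180
  (Z=3, Y=2, W=2, U=1, X=1) weight 1/108
  (Z=3, Y=2, W=2, U=2, X=1) weight 1/108
  (Z=3, Y=2, W=2, U=3, X=0) weight 1/45
  … 4 more
Group by W:
  weight(W=1) = 1/60
  weight(W=2) = 11/90
Total weight = 1/60 + 11/90 = 5/36
P(W=1 | obs) = 1/60 / 5/36 = 3/25
P(W=2 | obs) = 11/90 / 5/36 = 22/25

P(W=1) = 3/25, P(W=2) = 22/25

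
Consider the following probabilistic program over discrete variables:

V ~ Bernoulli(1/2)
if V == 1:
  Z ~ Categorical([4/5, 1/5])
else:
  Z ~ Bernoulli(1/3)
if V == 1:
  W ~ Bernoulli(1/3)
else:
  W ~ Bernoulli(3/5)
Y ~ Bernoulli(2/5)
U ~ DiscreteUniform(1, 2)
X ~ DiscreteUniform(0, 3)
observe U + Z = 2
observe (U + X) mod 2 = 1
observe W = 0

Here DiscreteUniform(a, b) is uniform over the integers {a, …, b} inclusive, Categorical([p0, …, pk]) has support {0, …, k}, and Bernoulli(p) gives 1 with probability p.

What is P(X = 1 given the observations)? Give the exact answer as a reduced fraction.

P(X = 1 | obs) = 3/8

Enumerate traces; 16 have nonzero weight after conditioning:
  (V=0, Z=0, W=0, Y=0, U=2, X=1) weight 1/100
  (V=0, Z=0, W=0, Y=0, U=2, X=3) weight 1/100
  (V=0, Z=0, W=0, Y=1, U=2, X=1) weight 1/150
  (V=0, Z=0, W=0, Y=1, U=2, X=3) weight 1/150
  (V=0, Z=1, W=0, Y=0, U=1, X=0) weight 1/200
  (V=0, Z=1, W=0, Y=0, U=1, X=2) weight 1/200
  (V=0, Z=1, W=0, Y=1, U=1, X=0) weight 1/300
  (V=0, Z=1, W=0, Y=1, U=1, X=2) weight 1/300
  … 8 more
Group by X:
  weight(X=0) = 1/60
  weight(X=1) = 1/20
  weight(X=2) = 1/60
  weight(X=3) = 1/20
Total weight = 1/60 + 1/20 + 1/60 + 1/20 = 2/15
P(X=0 | obs) = 1/60 / 2/15 = 1/8
P(X=1 | obs) = 1/20 / 2/15 = 3/8
P(X=2 | obs) = 1/60 / 2/15 = 1/8
P(X=3 | obs) = 1/20 / 2/15 = 3/8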